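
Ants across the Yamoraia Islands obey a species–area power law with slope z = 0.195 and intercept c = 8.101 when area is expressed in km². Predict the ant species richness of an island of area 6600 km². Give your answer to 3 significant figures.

S = 8.101 × 6600^0.195
ln S = ln 8.101 + 0.195 × ln 6600 = 2.0920 + 0.195 × 8.7948 = 3.8070
S = e^3.8070 ≈ 45.01

45.0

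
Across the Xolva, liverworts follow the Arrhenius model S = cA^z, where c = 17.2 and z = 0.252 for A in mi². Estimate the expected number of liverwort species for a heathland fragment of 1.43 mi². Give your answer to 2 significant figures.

S = 17.2 × 1.43^0.252 = 17.2 × 1.094 ≈ 18.82

19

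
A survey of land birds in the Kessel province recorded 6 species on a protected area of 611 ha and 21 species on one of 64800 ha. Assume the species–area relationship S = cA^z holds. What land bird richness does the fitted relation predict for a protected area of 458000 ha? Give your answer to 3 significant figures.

z = ln(21/6) / ln(64800/611) = 1.2528 / 4.6640 = 0.2686
c = 6 / 611^0.2686 = 6 / 5.602 = 1.071
S₃ = 1.071 × 458000^0.2686 = 1.071 × 33.15 ≈ 35.51

35.5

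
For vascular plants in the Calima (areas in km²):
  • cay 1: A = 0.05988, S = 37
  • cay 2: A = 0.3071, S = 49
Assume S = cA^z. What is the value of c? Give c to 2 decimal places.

60.02

z = ln(S₂/S₁) / ln(A₂/A₁) = ln(49/37) / ln(0.3071/0.05988) = 0.2809 / 1.6348 = 0.1718
c = S₁ / A₁^z = 37 / 0.05988^0.1718 = 37 / 0.6165 = 60.02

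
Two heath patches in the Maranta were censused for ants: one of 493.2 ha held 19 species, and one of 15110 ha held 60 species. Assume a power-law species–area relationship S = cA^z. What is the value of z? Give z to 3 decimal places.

0.336

Taking logs: ln S = ln c + z ln A, so z = (ln S₂ − ln S₁)/(ln A₂ − ln A₁).
z = ln(60/19) / ln(15110/493.2) = ln(3.158) / ln(30.64) = 1.1499 / 3.4222 = 0.3360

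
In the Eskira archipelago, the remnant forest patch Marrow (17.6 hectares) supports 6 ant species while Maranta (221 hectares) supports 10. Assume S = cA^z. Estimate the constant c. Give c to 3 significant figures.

3.36

z = ln(S₂/S₁) / ln(A₂/A₁) = ln(10/6) / ln(221/17.6) = 0.5108 / 2.5303 = 0.2019
c = S₁ / A₁^z = 6 / 17.6^0.2019 = 6 / 1.784 = 3.363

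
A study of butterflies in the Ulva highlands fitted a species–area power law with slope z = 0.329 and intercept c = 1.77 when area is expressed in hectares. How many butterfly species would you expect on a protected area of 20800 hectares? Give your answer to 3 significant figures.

46.6

S = 1.77 × 20800^0.329
ln S = ln 1.77 + 0.329 × ln 20800 = 0.5710 + 0.329 × 9.9427 = 3.8421
S = e^3.8421 ≈ 46.62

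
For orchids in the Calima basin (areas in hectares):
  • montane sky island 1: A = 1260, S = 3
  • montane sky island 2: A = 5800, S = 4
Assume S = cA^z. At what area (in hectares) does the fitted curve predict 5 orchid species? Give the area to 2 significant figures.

19000 hectares

z = ln(4/3) / ln(5800/1260) = 0.2877 / 1.5267 = 0.1884
c = 3 / 1260^0.1884 = 3 / 3.839 = 0.7815
A = (5/0.7815)^(1/0.1884) ⇒ ln A = ln(6.398)/0.1884 = 9.8498
A = e^9.8498 ≈ 18956 hectares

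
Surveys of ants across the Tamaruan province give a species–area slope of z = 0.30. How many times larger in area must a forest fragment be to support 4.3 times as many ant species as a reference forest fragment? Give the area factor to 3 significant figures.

129

(A₂/A₁)^0.3 = 4.3, so A₂/A₁ = 4.3^(1/0.3) = 4.3^3.333
ln(A₂/A₁) = ln 4.3 / 0.3 = 1.4586 / 0.3 = 4.8621
A₂/A₁ = e^4.8621 ≈ 129.3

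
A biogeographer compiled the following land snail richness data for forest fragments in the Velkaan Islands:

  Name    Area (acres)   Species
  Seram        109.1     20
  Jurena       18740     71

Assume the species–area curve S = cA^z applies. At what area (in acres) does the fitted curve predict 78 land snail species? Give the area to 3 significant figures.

z = ln(71/20) / ln(18740/109.1) = 1.2669 / 5.1462 = 0.2462
c = 20 / 109.1^0.2462 = 20 / 3.175 = 6.3
A = (78/6.3)^(1/0.2462) ⇒ ln A = ln(12.38)/0.2462 = 10.2203
A = e^10.2203 ≈ 27456 acres

27500 acres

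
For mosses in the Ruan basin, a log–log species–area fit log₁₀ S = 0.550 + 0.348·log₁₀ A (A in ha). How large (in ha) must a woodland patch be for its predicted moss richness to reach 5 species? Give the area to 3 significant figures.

2.68 ha

5 = 3.548 × A^0.348  ⇒  A^0.348 = 5/3.548 = 1.409
ln A = ln(1.409) / 0.348 = 0.3430 / 0.348 = 0.9857
A = e^0.9857 ≈ 2.68 ha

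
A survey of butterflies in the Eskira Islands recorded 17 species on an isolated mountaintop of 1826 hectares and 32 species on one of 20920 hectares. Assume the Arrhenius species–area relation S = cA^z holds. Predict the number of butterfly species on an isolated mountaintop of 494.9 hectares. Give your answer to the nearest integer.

12

z = ln(32/17) / ln(20920/1826) = 0.6325 / 2.4386 = 0.2594
c = 17 / 1826^0.2594 = 17 / 7.014 = 2.424
S₃ = 2.424 × 494.9^0.2594 = 2.424 × 4.999 ≈ 12.12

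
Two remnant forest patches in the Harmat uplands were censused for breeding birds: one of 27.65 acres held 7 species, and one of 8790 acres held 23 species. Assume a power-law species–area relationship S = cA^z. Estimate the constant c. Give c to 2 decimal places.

3.53

z = ln(S₂/S₁) / ln(A₂/A₁) = ln(23/7) / ln(8790/27.65) = 1.1896 / 5.7617 = 0.2065
c = S₁ / A₁^z = 7 / 27.65^0.2065 = 7 / 1.985 = 3.527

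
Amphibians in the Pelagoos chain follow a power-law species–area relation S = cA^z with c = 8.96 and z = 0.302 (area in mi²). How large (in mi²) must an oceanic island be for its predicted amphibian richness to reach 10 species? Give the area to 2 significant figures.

10 = 8.96 × A^0.302  ⇒  A^0.302 = 10/8.96 = 1.116
ln A = ln(1.116) / 0.302 = 0.1098 / 0.302 = 0.3636
A = e^0.3636 ≈ 1.439 mi²

1.4 mi²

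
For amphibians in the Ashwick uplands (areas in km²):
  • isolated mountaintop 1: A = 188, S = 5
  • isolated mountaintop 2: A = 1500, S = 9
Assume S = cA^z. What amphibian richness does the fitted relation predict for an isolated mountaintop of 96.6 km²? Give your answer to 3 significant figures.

4.14

z = ln(9/5) / ln(1500/188) = 0.5878 / 2.0768 = 0.2830
c = 5 / 188^0.2830 = 5 / 4.402 = 1.136
S₃ = 1.136 × 96.6^0.2830 = 1.136 × 3.646 ≈ 4.141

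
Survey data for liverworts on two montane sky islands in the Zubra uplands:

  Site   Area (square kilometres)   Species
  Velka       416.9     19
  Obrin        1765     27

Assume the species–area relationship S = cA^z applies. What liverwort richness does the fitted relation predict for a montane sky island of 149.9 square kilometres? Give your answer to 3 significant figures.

14.8

z = ln(27/19) / ln(1765/416.9) = 0.3514 / 1.4431 = 0.2435
c = 19 / 416.9^0.2435 = 19 / 4.345 = 4.373
S₃ = 4.373 × 149.9^0.2435 = 4.373 × 3.387 ≈ 14.81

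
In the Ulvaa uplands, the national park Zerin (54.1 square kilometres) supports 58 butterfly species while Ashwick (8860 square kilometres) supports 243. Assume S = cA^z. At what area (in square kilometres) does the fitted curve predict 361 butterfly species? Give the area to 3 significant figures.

z = ln(243/58) / ln(8860/54.1) = 1.4326 / 5.0985 = 0.2810
c = 58 / 54.1^0.2810 = 58 / 3.069 = 18.9
A = (361/18.9)^(1/0.2810) ⇒ ln A = ln(19.1)/0.2810 = 10.4980
A = e^10.4980 ≈ 36241 square kilometres

36200 square kilometres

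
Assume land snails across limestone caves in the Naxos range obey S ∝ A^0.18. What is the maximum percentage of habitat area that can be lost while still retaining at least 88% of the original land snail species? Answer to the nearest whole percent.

Need (A_new/A_old)^0.18 = 0.88, so A_new/A_old = 0.88^(1/0.18) = 0.88^5.556
ln(A_new/A_old) = ln 0.88 / 0.18 = -0.1278 / 0.18 = -0.7102
A_new/A_old = e^-0.7102 ≈ 0.4916
Fraction that can be lost = 1 − 0.4916 = 0.5084

51%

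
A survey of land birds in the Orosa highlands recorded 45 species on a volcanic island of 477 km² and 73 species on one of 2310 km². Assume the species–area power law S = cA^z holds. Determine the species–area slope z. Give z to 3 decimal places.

0.307

Taking logs: ln S = ln c + z ln A, so z = (ln S₂ − ln S₁)/(ln A₂ − ln A₁).
z = ln(73/45) / ln(2310/477) = ln(1.622) / ln(4.843) = 0.4838 / 1.5775 = 0.3067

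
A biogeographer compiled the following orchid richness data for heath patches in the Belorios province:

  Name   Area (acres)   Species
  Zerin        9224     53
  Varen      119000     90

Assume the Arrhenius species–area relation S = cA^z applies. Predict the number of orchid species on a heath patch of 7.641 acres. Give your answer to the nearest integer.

z = ln(90/53) / ln(119000/9224) = 0.5295 / 2.5573 = 0.2071
c = 53 / 9224^0.2071 = 53 / 6.622 = 8.004
S₃ = 8.004 × 7.641^0.2071 = 8.004 × 1.524 ≈ 12.19

12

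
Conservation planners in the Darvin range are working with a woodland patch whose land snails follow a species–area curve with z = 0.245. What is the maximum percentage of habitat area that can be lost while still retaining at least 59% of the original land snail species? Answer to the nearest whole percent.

88%

Need (A_new/A_old)^0.245 = 0.59, so A_new/A_old = 0.59^(1/0.245) = 0.59^4.082
ln(A_new/A_old) = ln 0.59 / 0.245 = -0.5276 / 0.245 = -2.1536
A_new/A_old = e^-2.1536 ≈ 0.1161
Fraction that can be lost = 1 − 0.1161 = 0.8839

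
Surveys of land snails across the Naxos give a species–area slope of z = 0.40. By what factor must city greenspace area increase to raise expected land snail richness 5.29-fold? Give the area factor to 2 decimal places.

64.36

(A₂/A₁)^0.4 = 5.29, so A₂/A₁ = 5.29^(1/0.4) = 5.29^2.5
ln(A₂/A₁) = ln 5.29 / 0.4 = 1.6658 / 0.4 = 4.1645
A₂/A₁ = e^4.1645 ≈ 64.36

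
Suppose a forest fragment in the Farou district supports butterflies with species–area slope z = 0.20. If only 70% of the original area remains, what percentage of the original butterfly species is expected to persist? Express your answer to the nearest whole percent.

93%

S_new/S_old = (A_new/A_old)^z = 0.7^0.2
= exp(0.2 × ln 0.7) = exp(0.2 × -0.3567) = exp(-0.0713) ≈ 0.9311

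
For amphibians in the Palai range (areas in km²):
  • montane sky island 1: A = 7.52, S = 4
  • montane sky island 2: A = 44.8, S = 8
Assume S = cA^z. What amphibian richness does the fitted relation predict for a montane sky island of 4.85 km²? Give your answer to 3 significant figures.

3.37

z = ln(8/4) / ln(44.8/7.52) = 0.6931 / 1.7846 = 0.3884
c = 4 / 7.52^0.3884 = 4 / 2.189 = 1.827
S₃ = 1.827 × 4.85^0.3884 = 1.827 × 1.846 ≈ 3.373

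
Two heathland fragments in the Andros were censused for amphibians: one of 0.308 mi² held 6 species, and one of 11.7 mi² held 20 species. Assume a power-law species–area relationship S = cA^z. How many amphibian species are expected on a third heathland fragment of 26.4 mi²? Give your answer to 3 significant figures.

z = ln(20/6) / ln(11.7/0.308) = 1.2040 / 3.6372 = 0.3310
c = 6 / 0.308^0.3310 = 6 / 0.6772 = 8.86
S₃ = 8.86 × 26.4^0.3310 = 8.86 × 2.955 ≈ 26.18

26.2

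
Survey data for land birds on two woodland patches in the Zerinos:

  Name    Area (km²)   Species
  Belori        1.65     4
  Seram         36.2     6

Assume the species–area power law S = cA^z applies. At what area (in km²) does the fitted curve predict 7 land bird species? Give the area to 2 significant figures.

120 km²

z = ln(6/4) / ln(36.2/1.65) = 0.4055 / 3.0883 = 0.1313
c = 4 / 1.65^0.1313 = 4 / 1.068 = 3.745
A = (7/3.745)^(1/0.1313) ⇒ ln A = ln(1.869)/0.1313 = 4.7632
A = e^4.7632 ≈ 117.1 km²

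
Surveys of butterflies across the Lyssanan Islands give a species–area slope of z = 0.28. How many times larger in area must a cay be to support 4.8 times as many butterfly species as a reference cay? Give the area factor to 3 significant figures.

(A₂/A₁)^0.28 = 4.8, so A₂/A₁ = 4.8^(1/0.28) = 4.8^3.571
ln(A₂/A₁) = ln 4.8 / 0.28 = 1.5686 / 0.28 = 5.6022
A₂/A₁ = e^5.6022 ≈ 271

271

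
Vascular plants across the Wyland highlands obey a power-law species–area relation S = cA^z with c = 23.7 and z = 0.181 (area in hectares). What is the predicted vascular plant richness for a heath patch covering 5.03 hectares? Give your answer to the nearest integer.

S = 23.7 × 5.03^0.181
ln S = ln 23.7 + 0.181 × ln 5.03 = 3.1655 + 0.181 × 1.6154 = 3.4579
S = e^3.4579 ≈ 31.75

32 species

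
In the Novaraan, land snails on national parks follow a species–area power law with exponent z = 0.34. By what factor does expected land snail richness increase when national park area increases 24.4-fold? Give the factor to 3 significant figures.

S₂/S₁ = (A₂/A₁)^z = 24.4^0.34
ln(S₂/S₁) = 0.34 × ln 24.4 = 0.34 × 3.1946 = 1.0862
S₂/S₁ = e^1.0862 ≈ 2.963

2.96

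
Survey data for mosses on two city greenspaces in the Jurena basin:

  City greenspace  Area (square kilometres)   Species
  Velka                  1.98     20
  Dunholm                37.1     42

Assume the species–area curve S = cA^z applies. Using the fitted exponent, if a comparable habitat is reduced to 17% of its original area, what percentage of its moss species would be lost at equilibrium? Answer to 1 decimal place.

z = ln(42/20) / ln(37.1/1.98) = 0.7419 / 2.9305 = 0.2532
S_new/S_old = (A_new/A_old)^z = 0.17^0.2532 = exp(0.2532 × -1.7720) = 0.6385
Fraction lost = 1 − 0.6385 = 0.3615

36.1%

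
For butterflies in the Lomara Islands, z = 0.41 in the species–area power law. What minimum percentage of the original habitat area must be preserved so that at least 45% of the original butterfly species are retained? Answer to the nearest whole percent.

14%

Need (A_new/A_old)^0.41 = 0.45, so A_new/A_old = 0.45^(1/0.41) = 0.45^2.439
ln(A_new/A_old) = ln 0.45 / 0.41 = -0.7985 / 0.41 = -1.9476
A_new/A_old = e^-1.9476 ≈ 0.1426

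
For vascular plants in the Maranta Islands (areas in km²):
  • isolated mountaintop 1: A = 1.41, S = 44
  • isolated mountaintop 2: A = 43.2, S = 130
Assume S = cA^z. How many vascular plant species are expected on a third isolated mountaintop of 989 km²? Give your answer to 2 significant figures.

350

z = ln(130/44) / ln(43.2/1.41) = 1.0833 / 3.4223 = 0.3166
c = 44 / 1.41^0.3166 = 44 / 1.115 = 39.47
S₃ = 39.47 × 989^0.3166 = 39.47 × 8.875 ≈ 350.2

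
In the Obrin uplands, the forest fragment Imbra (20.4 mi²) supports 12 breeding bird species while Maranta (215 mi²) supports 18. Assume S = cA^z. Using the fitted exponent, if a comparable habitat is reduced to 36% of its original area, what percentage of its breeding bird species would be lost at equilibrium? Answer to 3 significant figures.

z = ln(18/12) / ln(215/20.4) = 0.4055 / 2.3551 = 0.1722
S_new/S_old = (A_new/A_old)^z = 0.36^0.1722 = exp(0.1722 × -1.0217) = 0.8387
Fraction lost = 1 − 0.8387 = 0.1613

16.1%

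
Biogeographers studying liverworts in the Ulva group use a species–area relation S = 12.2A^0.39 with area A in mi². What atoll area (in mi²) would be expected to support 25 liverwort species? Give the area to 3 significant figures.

25 = 12.2 × A^0.39  ⇒  A^0.39 = 25/12.2 = 2.049
ln A = ln(2.049) / 0.39 = 0.7174 / 0.39 = 1.8396
A = e^1.8396 ≈ 6.294 mi²

6.29 mi²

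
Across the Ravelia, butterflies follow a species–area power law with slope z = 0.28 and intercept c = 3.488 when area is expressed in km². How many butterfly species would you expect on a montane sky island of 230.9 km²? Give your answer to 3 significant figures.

S = 3.488 × 230.9^0.28
ln S = ln 3.488 + 0.28 × ln 230.9 = 1.2493 + 0.28 × 5.4420 = 2.7731
S = e^2.7731 ≈ 16.01

16.0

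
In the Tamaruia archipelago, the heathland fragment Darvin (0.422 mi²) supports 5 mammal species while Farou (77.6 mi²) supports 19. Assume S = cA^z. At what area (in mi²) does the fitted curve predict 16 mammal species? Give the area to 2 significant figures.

40 mi²

z = ln(19/5) / ln(77.6/0.422) = 1.3350 / 5.2143 = 0.2560
c = 5 / 0.422^0.2560 = 5 / 0.8018 = 6.236
A = (16/6.236)^(1/0.2560) ⇒ ln A = ln(2.566)/0.2560 = 3.6803
A = e^3.6803 ≈ 39.66 mi²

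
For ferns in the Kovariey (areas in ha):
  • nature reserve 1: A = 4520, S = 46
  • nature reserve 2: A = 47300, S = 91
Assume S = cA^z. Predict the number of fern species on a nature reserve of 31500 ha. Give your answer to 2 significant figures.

81

z = ln(91/46) / ln(47300/4520) = 0.6822 / 2.3480 = 0.2906
c = 46 / 4520^0.2906 = 46 / 11.53 = 3.988
S₃ = 3.988 × 31500^0.2906 = 3.988 × 20.28 ≈ 80.86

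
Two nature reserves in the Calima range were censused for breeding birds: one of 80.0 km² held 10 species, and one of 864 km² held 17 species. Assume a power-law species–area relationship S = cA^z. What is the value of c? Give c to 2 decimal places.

3.76

z = ln(S₂/S₁) / ln(A₂/A₁) = ln(17/10) / ln(864/80) = 0.5306 / 2.3795 = 0.2230
c = S₁ / A₁^z = 10 / 80^0.2230 = 10 / 2.657 = 3.764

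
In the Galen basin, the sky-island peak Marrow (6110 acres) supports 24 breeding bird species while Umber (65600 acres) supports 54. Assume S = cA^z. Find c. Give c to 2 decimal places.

1.22

z = ln(S₂/S₁) / ln(A₂/A₁) = ln(54/24) / ln(65600/6110) = 0.8109 / 2.3736 = 0.3416
c = S₁ / A₁^z = 24 / 6110^0.3416 = 24 / 19.65 = 1.221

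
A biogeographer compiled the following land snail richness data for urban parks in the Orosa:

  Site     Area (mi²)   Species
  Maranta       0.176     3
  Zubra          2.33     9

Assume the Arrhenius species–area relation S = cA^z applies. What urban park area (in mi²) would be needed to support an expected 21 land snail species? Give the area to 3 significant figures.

z = ln(9/3) / ln(2.33/0.176) = 1.0986 / 2.5831 = 0.4253
c = 3 / 0.176^0.4253 = 3 / 0.4777 = 6.281
A = (21/6.281)^(1/0.4253) ⇒ ln A = ln(3.344)/0.4253 = 2.8381
A = e^2.8381 ≈ 17.08 mi²

17.1 mi²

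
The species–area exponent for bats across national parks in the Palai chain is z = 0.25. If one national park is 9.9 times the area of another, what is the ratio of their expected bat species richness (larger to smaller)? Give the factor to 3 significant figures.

S₂/S₁ = (A₂/A₁)^z = 9.9^0.25
ln(S₂/S₁) = 0.25 × ln 9.9 = 0.25 × 2.2925 = 0.5731
S₂/S₁ = e^0.5731 ≈ 1.774

1.77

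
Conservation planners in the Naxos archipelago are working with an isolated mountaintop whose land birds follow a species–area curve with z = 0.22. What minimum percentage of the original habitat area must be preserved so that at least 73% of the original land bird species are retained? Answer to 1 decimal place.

Need (A_new/A_old)^0.22 = 0.73, so A_new/A_old = 0.73^(1/0.22) = 0.73^4.545
ln(A_new/A_old) = ln 0.73 / 0.22 = -0.3147 / 0.22 = -1.4305
A_new/A_old = e^-1.4305 ≈ 0.2392

23.9%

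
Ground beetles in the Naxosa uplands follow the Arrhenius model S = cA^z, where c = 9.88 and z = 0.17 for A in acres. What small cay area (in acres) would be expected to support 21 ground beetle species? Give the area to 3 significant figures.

21 = 9.88 × A^0.17  ⇒  A^0.17 = 21/9.88 = 2.126
ln A = ln(2.126) / 0.17 = 0.7540 / 0.17 = 4.4354
A = e^4.4354 ≈ 84.38 acres

84.4 acres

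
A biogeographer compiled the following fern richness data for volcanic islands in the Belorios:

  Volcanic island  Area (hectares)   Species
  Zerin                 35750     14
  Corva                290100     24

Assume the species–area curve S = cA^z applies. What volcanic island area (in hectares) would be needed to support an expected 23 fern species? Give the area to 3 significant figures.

246000 hectares

z = ln(24/14) / ln(290100/35750) = 0.5390 / 2.0937 = 0.2574
c = 14 / 35750^0.2574 = 14 / 14.87 = 0.9417
A = (23/0.9417)^(1/0.2574) ⇒ ln A = ln(24.42)/0.2574 = 12.4127
A = e^12.4127 ≈ 245896 hectares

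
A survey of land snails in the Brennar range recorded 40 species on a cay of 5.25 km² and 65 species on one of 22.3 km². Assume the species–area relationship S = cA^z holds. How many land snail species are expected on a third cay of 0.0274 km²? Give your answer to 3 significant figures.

z = ln(65/40) / ln(22.3/5.25) = 0.4855 / 1.4464 = 0.3357
c = 40 / 5.25^0.3357 = 40 / 1.745 = 22.93
S₃ = 22.93 × 0.0274^0.3357 = 22.93 × 0.2989 ≈ 6.853

6.85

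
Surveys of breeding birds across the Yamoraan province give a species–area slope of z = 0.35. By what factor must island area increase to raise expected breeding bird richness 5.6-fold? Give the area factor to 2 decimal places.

137.30

(A₂/A₁)^0.35 = 5.6, so A₂/A₁ = 5.6^(1/0.35) = 5.6^2.857
ln(A₂/A₁) = ln 5.6 / 0.35 = 1.7228 / 0.35 = 4.9222
A₂/A₁ = e^4.9222 ≈ 137.3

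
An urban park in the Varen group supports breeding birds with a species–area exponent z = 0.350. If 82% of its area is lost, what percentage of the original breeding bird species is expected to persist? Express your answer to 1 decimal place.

S_new/S_old = (A_new/A_old)^z = 0.18^0.35
= exp(0.35 × ln 0.18) = exp(0.35 × -1.7148) = exp(-0.6002) ≈ 0.5487

54.9%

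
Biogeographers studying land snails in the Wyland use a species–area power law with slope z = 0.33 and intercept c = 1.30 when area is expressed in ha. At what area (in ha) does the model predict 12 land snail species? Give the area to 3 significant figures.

841 ha

12 = 1.3 × A^0.33  ⇒  A^0.33 = 12/1.3 = 9.231
ln A = ln(9.231) / 0.33 = 2.2225 / 0.33 = 6.7350
A = e^6.7350 ≈ 841.3 ha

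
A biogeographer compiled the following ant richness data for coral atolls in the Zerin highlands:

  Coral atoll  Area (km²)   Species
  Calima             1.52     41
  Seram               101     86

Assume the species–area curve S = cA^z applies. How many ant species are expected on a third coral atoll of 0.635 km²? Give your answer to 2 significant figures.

z = ln(86/41) / ln(101/1.52) = 0.7408 / 4.1964 = 0.1765
c = 41 / 1.52^0.1765 = 41 / 1.077 = 38.08
S₃ = 38.08 × 0.635^0.1765 = 38.08 × 0.923 ≈ 35.15

35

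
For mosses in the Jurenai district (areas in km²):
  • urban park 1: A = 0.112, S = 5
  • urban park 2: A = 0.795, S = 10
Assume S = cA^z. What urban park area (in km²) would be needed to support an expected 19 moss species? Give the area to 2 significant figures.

4.9 km²

z = ln(10/5) / ln(0.795/0.112) = 0.6931 / 1.9598 = 0.3537
c = 5 / 0.112^0.3537 = 5 / 0.461 = 10.85
A = (19/10.85)^(1/0.3537) ⇒ ln A = ln(1.752)/0.3537 = 1.5854
A = e^1.5854 ≈ 4.881 km²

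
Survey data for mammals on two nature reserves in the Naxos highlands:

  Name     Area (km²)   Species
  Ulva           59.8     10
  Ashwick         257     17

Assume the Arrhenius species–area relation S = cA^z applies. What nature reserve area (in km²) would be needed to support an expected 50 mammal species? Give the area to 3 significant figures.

z = ln(17/10) / ln(257/59.8) = 0.5306 / 1.4581 = 0.3639
c = 10 / 59.8^0.3639 = 10 / 4.432 = 2.256
A = (50/2.256)^(1/0.3639) ⇒ ln A = ln(22.16)/0.3639 = 8.5134
A = e^8.5134 ≈ 4981 km²

4980 km²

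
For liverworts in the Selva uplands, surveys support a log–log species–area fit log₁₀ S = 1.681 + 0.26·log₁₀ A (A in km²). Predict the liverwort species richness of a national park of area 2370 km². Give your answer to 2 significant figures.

360

S = 47.97 × 2370^0.26
ln S = ln 47.97 + 0.26 × ln 2370 = 3.8706 + 0.26 × 7.7706 = 5.8910
S = e^5.8910 ≈ 361.8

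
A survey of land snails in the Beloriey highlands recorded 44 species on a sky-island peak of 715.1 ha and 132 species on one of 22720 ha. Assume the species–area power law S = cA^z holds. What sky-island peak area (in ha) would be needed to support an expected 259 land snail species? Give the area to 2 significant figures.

z = ln(132/44) / ln(22720/715.1) = 1.0986 / 3.4586 = 0.3176
c = 44 / 715.1^0.3176 = 44 / 8.067 = 5.455
A = (259/5.455)^(1/0.3176) ⇒ ln A = ln(47.48)/0.3176 = 12.1529
A = e^12.1529 ≈ 189648 ha

190000 ha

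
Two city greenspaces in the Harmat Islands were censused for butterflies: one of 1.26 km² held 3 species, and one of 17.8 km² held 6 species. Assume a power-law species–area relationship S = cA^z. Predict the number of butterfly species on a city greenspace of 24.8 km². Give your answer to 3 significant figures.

6.54

z = ln(6/3) / ln(17.8/1.26) = 0.6931 / 2.6481 = 0.2618
c = 3 / 1.26^0.2618 = 3 / 1.062 = 2.824
S₃ = 2.824 × 24.8^0.2618 = 2.824 × 2.317 ≈ 6.544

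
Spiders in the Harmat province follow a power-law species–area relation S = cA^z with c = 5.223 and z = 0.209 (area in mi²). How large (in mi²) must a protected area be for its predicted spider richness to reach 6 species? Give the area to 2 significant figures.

6 = 5.223 × A^0.209  ⇒  A^0.209 = 6/5.223 = 1.149
ln A = ln(1.149) / 0.209 = 0.1387 / 0.209 = 0.6636
A = e^0.6636 ≈ 1.942 mi²

1.9 mi²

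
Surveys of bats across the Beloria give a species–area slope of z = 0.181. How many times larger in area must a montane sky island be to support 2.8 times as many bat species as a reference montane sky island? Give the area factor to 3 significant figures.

295

(A₂/A₁)^0.181 = 2.8, so A₂/A₁ = 2.8^(1/0.181) = 2.8^5.525
ln(A₂/A₁) = ln 2.8 / 0.181 = 1.0296 / 0.181 = 5.6885
A₂/A₁ = e^5.6885 ≈ 295.5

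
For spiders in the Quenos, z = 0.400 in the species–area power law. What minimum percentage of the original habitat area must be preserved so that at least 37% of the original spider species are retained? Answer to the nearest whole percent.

8%

Need (A_new/A_old)^0.4 = 0.37, so A_new/A_old = 0.37^(1/0.4) = 0.37^2.5
ln(A_new/A_old) = ln 0.37 / 0.4 = -0.9943 / 0.4 = -2.4856
A_new/A_old = e^-2.4856 ≈ 0.08327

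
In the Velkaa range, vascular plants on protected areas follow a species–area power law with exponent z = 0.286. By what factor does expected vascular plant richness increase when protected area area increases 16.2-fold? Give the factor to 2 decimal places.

2.22

S₂/S₁ = (A₂/A₁)^z = 16.2^0.286
ln(S₂/S₁) = 0.286 × ln 16.2 = 0.286 × 2.7850 = 0.7965
S₂/S₁ = e^0.7965 ≈ 2.218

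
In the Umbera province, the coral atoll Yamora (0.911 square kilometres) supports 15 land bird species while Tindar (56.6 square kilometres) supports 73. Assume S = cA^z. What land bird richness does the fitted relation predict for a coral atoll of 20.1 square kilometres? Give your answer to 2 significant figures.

z = ln(73/15) / ln(56.6/0.911) = 1.5824 / 4.1292 = 0.3832
c = 15 / 0.911^0.3832 = 15 / 0.9649 = 15.55
S₃ = 15.55 × 20.1^0.3832 = 15.55 × 3.158 ≈ 49.09

49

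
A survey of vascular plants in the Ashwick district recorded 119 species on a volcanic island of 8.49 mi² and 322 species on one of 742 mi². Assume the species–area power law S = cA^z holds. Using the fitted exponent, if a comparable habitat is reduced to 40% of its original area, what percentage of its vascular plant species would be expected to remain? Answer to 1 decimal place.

z = ln(322/119) / ln(742/8.49) = 0.9954 / 4.4705 = 0.2227
S_new/S_old = (A_new/A_old)^z = 0.4^0.2227 = exp(0.2227 × -0.9163) = 0.8154

81.5%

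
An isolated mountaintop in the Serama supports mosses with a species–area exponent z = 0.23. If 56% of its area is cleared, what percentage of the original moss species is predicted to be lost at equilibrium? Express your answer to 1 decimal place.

17.2%

S_new/S_old = (A_new/A_old)^z = 0.44^0.23
= exp(0.23 × ln 0.44) = exp(0.23 × -0.8210) = exp(-0.1888) ≈ 0.8279
Fraction lost = 1 − 0.8279 = 0.1721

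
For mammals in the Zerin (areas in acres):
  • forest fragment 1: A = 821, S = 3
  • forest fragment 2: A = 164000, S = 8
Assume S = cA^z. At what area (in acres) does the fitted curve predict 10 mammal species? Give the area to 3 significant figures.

z = ln(8/3) / ln(164000/821) = 0.9808 / 5.2971 = 0.1852
c = 3 / 821^0.1852 = 3 / 3.464 = 0.8659
A = (10/0.8659)^(1/0.1852) ⇒ ln A = ln(11.55)/0.1852 = 13.2127
A = e^13.2127 ≈ 547292 acres

547000 acres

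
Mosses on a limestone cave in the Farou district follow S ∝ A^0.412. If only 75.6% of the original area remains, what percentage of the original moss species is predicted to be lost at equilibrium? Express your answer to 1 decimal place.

10.9%

S_new/S_old = (A_new/A_old)^z = 0.756^0.412
= exp(0.412 × ln 0.756) = exp(0.412 × -0.2797) = exp(-0.1152) ≈ 0.8912
Fraction lost = 1 − 0.8912 = 0.1088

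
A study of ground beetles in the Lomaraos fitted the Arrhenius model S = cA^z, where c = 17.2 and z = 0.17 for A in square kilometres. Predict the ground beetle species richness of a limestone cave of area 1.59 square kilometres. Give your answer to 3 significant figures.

S = 17.2 × 1.59^0.17 = 17.2 × 1.082 ≈ 18.61

18.6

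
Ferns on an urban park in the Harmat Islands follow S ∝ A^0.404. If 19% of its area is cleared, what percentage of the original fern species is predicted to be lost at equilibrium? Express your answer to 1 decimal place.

S_new/S_old = (A_new/A_old)^z = 0.81^0.404
= exp(0.404 × ln 0.81) = exp(0.404 × -0.2107) = exp(-0.0851) ≈ 0.9184
Fraction lost = 1 − 0.9184 = 0.08161

8.2%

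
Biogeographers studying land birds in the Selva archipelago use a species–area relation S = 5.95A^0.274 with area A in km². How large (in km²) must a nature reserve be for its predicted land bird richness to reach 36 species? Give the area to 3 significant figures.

36 = 5.95 × A^0.274  ⇒  A^0.274 = 36/5.95 = 6.05
ln A = ln(6.05) / 0.274 = 1.8001 / 0.274 = 6.5698
A = e^6.5698 ≈ 713.2 km²

713 km²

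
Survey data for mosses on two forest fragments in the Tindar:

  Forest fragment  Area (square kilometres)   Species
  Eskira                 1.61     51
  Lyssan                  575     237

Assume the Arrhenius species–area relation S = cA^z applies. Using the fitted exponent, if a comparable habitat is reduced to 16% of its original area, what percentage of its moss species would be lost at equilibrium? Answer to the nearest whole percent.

z = ln(237/51) / ln(575/1.61) = 1.5362 / 5.8781 = 0.2613
S_new/S_old = (A_new/A_old)^z = 0.16^0.2613 = exp(0.2613 × -1.8326) = 0.6194
Fraction lost = 1 − 0.6194 = 0.3806

38%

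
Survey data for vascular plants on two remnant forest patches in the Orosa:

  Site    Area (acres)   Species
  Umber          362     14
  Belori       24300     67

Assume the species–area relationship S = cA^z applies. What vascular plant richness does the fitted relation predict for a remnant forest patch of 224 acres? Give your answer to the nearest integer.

z = ln(67/14) / ln(24300/362) = 1.5656 / 4.2066 = 0.3722
c = 14 / 362^0.3722 = 14 / 8.96 = 1.562
S₃ = 1.562 × 224^0.3722 = 1.562 × 7.494 ≈ 11.71

12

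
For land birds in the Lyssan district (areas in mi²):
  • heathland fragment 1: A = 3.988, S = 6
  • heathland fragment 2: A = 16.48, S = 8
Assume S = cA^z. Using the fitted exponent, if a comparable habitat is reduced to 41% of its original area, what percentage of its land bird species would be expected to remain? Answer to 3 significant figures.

z = ln(8/6) / ln(16.48/3.988) = 0.2877 / 1.4189 = 0.2028
S_new/S_old = (A_new/A_old)^z = 0.41^0.2028 = exp(0.2028 × -0.8916) = 0.8346

83.5%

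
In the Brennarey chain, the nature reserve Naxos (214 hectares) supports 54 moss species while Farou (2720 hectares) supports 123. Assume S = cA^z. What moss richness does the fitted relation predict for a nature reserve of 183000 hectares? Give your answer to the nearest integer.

481

z = ln(123/54) / ln(2720/214) = 0.8232 / 2.5424 = 0.3238
c = 54 / 214^0.3238 = 54 / 5.683 = 9.502
S₃ = 9.502 × 183000^0.3238 = 9.502 × 50.57 ≈ 480.6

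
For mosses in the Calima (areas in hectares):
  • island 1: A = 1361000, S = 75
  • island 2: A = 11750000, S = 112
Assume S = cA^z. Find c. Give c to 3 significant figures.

5.42

z = ln(S₂/S₁) / ln(A₂/A₁) = ln(112/75) / ln(11750000/1361000) = 0.4010 / 2.1556 = 0.1860
c = S₁ / A₁^z = 75 / 1361000^0.1860 = 75 / 13.84 = 5.42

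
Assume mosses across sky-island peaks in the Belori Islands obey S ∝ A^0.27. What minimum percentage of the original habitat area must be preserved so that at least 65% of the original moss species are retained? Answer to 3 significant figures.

Need (A_new/A_old)^0.27 = 0.65, so A_new/A_old = 0.65^(1/0.27) = 0.65^3.704
ln(A_new/A_old) = ln 0.65 / 0.27 = -0.4308 / 0.27 = -1.5955
A_new/A_old = e^-1.5955 ≈ 0.2028

20.3%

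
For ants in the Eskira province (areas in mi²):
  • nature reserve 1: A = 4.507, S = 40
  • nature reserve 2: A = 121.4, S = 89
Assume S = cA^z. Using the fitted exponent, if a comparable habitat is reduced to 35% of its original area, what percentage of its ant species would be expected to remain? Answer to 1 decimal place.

z = ln(89/40) / ln(121.4/4.507) = 0.7998 / 3.2935 = 0.2428
S_new/S_old = (A_new/A_old)^z = 0.35^0.2428 = exp(0.2428 × -1.0498) = 0.775

77.5%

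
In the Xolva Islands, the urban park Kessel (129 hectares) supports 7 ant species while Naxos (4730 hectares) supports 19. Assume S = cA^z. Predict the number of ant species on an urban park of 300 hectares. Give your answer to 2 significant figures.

z = ln(19/7) / ln(4730/129) = 0.9985 / 3.6019 = 0.2772
c = 7 / 129^0.2772 = 7 / 3.847 = 1.82
S₃ = 1.82 × 300^0.2772 = 1.82 × 4.861 ≈ 8.845

8.8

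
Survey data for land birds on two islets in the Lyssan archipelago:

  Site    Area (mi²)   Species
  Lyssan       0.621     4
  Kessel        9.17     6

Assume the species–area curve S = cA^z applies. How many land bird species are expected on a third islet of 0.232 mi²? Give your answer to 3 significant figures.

3.45

z = ln(6/4) / ln(9.17/0.621) = 0.4055 / 2.6924 = 0.1506
c = 4 / 0.621^0.1506 = 4 / 0.9308 = 4.298
S₃ = 4.298 × 0.232^0.1506 = 4.298 × 0.8025 ≈ 3.449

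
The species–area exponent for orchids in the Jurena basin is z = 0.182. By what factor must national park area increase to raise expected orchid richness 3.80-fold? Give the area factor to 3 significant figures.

1530

(A₂/A₁)^0.182 = 3.8, so A₂/A₁ = 3.8^(1/0.182) = 3.8^5.495
ln(A₂/A₁) = ln 3.8 / 0.182 = 1.3350 / 0.182 = 7.3352
A₂/A₁ = e^7.3352 ≈ 1533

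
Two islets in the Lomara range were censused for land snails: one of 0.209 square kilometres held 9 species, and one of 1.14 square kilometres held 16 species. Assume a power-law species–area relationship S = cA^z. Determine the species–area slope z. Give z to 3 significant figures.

0.339

Taking logs: ln S = ln c + z ln A, so z = (ln S₂ − ln S₁)/(ln A₂ − ln A₁).
z = ln(16/9) / ln(1.14/0.209) = ln(1.778) / ln(5.455) = 0.5754 / 1.6964 = 0.3392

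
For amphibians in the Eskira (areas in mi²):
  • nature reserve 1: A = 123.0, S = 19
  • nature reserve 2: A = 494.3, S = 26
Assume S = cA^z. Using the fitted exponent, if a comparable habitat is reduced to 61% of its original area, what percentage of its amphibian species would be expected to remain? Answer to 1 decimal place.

89.5%

z = ln(26/19) / ln(494.3/123) = 0.3137 / 1.3910 = 0.2255
S_new/S_old = (A_new/A_old)^z = 0.61^0.2255 = exp(0.2255 × -0.4943) = 0.8945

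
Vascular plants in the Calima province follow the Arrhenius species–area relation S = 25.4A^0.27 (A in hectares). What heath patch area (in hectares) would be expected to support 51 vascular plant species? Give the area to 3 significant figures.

13.2 hectares

51 = 25.4 × A^0.27  ⇒  A^0.27 = 51/25.4 = 2.008
ln A = ln(2.008) / 0.27 = 0.6971 / 0.27 = 2.5818
A = e^2.5818 ≈ 13.22 hectares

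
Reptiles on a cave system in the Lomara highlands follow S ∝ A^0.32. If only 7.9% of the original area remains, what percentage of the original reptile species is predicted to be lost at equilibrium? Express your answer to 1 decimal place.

55.6%

S_new/S_old = (A_new/A_old)^z = 0.079^0.32
= exp(0.32 × ln 0.079) = exp(0.32 × -2.5383) = exp(-0.8123) ≈ 0.4439
Fraction lost = 1 − 0.4439 = 0.5561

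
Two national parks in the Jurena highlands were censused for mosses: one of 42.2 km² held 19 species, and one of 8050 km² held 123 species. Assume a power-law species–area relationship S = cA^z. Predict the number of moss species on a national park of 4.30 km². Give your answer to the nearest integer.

z = ln(123/19) / ln(8050/42.2) = 1.8677 / 5.2510 = 0.3557
c = 19 / 42.2^0.3557 = 19 / 3.785 = 5.019
S₃ = 5.019 × 4.3^0.3557 = 5.019 × 1.68 ≈ 8.433

8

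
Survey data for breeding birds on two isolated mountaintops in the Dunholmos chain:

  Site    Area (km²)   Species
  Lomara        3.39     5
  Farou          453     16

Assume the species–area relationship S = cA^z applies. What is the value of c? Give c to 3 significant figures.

z = ln(S₂/S₁) / ln(A₂/A₁) = ln(16/5) / ln(453/3.39) = 1.1632 / 4.8951 = 0.2376
c = S₁ / A₁^z = 5 / 3.39^0.2376 = 5 / 1.337 = 3.741

3.74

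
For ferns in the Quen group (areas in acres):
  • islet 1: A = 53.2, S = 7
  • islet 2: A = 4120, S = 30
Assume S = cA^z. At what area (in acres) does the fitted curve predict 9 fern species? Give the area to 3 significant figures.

113 acres

z = ln(30/7) / ln(4120/53.2) = 1.4553 / 4.3496 = 0.3346
c = 7 / 53.2^0.3346 = 7 / 3.78 = 1.852
A = (9/1.852)^(1/0.3346) ⇒ ln A = ln(4.86)/0.3346 = 4.7252
A = e^4.7252 ≈ 112.8 acres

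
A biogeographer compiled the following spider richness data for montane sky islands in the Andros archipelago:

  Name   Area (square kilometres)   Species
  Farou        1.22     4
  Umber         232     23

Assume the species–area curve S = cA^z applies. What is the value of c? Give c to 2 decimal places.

z = ln(S₂/S₁) / ln(A₂/A₁) = ln(23/4) / ln(232/1.22) = 1.7492 / 5.2479 = 0.3333
c = S₁ / A₁^z = 4 / 1.22^0.3333 = 4 / 1.069 = 3.743

3.74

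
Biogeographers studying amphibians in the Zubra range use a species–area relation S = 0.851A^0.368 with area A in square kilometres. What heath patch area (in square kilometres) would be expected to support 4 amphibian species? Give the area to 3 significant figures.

67.1 square kilometres

4 = 0.851 × A^0.368  ⇒  A^0.368 = 4/0.851 = 4.7
ln A = ln(4.7) / 0.368 = 1.5476 / 0.368 = 4.2055
A = e^4.2055 ≈ 67.06 square kilometres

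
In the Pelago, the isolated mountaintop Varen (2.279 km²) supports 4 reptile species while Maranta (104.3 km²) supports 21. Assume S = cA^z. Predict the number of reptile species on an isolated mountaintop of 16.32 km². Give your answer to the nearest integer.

9

z = ln(21/4) / ln(104.3/2.279) = 1.6582 / 3.8235 = 0.4337
c = 4 / 2.279^0.4337 = 4 / 1.429 = 2.798
S₃ = 2.798 × 16.32^0.4337 = 2.798 × 3.357 ≈ 9.394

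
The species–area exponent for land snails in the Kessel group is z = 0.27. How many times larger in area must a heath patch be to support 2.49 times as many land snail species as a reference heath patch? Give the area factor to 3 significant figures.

(A₂/A₁)^0.27 = 2.49, so A₂/A₁ = 2.49^(1/0.27) = 2.49^3.704
ln(A₂/A₁) = ln 2.49 / 0.27 = 0.9123 / 0.27 = 3.3788
A₂/A₁ = e^3.3788 ≈ 29.34

29.3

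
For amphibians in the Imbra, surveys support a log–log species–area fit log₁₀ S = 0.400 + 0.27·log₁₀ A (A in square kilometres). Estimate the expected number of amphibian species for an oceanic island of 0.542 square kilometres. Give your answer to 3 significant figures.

2.13

S = 2.512 × 0.542^0.27
ln S = ln 2.512 + 0.27 × ln 0.542 = 0.9210 + 0.27 × -0.6125 = 0.7557
S = e^0.7557 ≈ 2.129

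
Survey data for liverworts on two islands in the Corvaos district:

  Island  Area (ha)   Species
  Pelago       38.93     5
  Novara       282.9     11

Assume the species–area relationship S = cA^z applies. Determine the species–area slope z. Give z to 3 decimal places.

Taking logs: ln S = ln c + z ln A, so z = (ln S₂ − ln S₁)/(ln A₂ − ln A₁).
z = ln(11/5) / ln(282.9/38.93) = ln(2.2) / ln(7.267) = 0.7885 / 1.9833 = 0.3975

0.398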